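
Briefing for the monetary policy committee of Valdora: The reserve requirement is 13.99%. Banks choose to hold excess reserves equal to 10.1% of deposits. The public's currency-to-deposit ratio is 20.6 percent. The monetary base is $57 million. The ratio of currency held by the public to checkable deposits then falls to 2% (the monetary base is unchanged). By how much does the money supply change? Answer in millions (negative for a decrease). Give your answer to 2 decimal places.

$69.02 million

Initially m₁ = (1 + 0.206) / (0.1399 + 0.101 + 0.206) ≈ 2.69859, so M₁ = 2.69859 × 57 ≈ 153.8196 million.
After the change m₂ = (1 + 0.02) / (0.1399 + 0.101 + 0.02) ≈ 3.90954, so M₂ = 3.90954 × 57 ≈ 222.8438 million.
ΔM = M₂ − M₁ = 222.8438 − 153.8196 = 69.0242 million.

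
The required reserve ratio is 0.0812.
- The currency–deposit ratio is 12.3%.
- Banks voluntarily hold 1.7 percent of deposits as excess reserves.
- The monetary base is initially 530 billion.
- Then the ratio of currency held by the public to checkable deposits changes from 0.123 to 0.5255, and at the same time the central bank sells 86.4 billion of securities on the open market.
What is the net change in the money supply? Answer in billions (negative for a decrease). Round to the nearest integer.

Before: m₁ = (1 + 0.123) / (0.0812 + 0.017 + 0.123) ≈ 5.0769, MB₁ = 530, so M₁ = 5.0769 × 530 = 2690.757 billion.
After: m₂ = (1 + 0.5255) / (0.0812 + 0.017 + 0.5255) ≈ 2.4459, MB₂ = 530 − 86.4 = 443.6, so M₂ = 2.4459 × 443.6 ≈ 1085.0012 billion.
ΔM = M₂ − M₁ = 1085.0012 − 2690.757 = -1605.7558 billion.

-1606 billion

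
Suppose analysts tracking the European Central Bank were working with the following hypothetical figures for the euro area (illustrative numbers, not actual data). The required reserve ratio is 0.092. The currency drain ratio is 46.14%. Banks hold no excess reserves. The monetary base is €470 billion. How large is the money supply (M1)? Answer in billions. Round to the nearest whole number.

The money multiplier is m = (1 + c) / (rr + c) = (1 + 0.4614) / (0.092 + 0.4614) ≈ 2.6408.
So M = m × MB = 2.6408 × 470 = 1241.176 billion.

€1241 billion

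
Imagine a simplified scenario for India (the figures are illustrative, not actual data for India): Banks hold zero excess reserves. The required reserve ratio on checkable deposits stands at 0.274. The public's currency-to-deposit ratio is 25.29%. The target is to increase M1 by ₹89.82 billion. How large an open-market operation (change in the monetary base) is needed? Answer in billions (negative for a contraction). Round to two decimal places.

₹37.77 billion

The money multiplier is m = (1 + c) / (rr + c) = (1 + 0.2529) / (0.274 + 0.2529) ≈ 2.37787.
ΔMB = ΔM / m = (+89.82) / 2.37787 ≈ 37.7733 billion.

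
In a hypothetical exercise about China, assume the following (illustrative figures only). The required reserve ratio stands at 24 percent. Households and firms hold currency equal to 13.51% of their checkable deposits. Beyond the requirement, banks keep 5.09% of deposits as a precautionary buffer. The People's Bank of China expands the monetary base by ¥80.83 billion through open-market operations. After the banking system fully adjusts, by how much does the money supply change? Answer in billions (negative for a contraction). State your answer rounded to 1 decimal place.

¥215.4 billion

The money multiplier is m = (1 + c) / (rr + e + c) = (1 + 0.1351) / (0.24 + 0.0509 + 0.1351) ≈ 2.6646.
The purchase adds 80.83 billion of base, so ΔM = m × ΔMB = 2.6646 × (+80.83) ≈ 215.3796 billion.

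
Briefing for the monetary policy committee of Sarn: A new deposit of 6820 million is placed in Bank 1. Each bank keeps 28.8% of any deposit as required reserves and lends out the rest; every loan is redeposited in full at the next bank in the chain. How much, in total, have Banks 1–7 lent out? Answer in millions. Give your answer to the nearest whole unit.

Bank i lends (1 − rr)^i of the original deposit: Bank 1 lends 6820·0.7120 = 4855.8400, Bank 2 lends 6820·0.7120² ≈ 3457.3581, and so on.
Summing a geometric series: total = 6820·[0.7120·(1 − 0.7120^7) / (1 − 0.7120)] ≈ 15296.5732 million.

15297 million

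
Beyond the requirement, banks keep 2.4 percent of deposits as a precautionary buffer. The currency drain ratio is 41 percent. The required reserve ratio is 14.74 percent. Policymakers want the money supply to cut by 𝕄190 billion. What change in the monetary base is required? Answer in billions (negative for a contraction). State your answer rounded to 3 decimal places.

The money multiplier is m = (1 + c) / (rr + e + c) = (1 + 0.41) / (0.1474 + 0.024 + 0.41) ≈ 2.4251806.
ΔMB = ΔM / m = (−190) / 2.4251806 ≈ -78.3447 billion.

-78.345 billion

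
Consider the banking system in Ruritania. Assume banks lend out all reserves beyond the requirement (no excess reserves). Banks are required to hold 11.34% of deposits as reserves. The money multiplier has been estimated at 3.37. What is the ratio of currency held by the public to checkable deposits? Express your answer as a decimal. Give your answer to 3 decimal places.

0.261

Using m = 3.37. From m = (1 + c)/(c + rr + e), rearranging gives 1 + c = m·(c + rr + e), so c·(1 − m) = m·(rr + e) − 1.
Hence c = [m·(rr + e) − 1]/(1 − m) = [3.37 × (0.1134 + 0) − 1] / (1 − 3.37) ≈ 0.260693.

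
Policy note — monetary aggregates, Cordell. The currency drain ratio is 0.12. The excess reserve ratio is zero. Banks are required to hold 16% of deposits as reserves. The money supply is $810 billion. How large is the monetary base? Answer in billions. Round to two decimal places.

The money multiplier is m = (1 + c) / (rr + c) = (1 + 0.12) / (0.16 + 0.12) = 4.
MB = M / m = 810 / 4 = 202.5 billion.

$202.50 billion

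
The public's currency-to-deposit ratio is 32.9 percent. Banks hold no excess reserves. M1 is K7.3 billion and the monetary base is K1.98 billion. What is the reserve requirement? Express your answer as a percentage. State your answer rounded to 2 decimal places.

3.15%

Using m = M/MB = 7.3/1.98 ≈ 3.686869. Since m = (1 + c)/(c + rr + e), the denominator satisfies c + rr + e = (1 + c)/m = (1 + 0.329) / 3.686869 ≈ 0.360468.
With c = 0.329 and e = 0, the reserve requirement is 0.360468 − 0.329 − 0 = 0.031468.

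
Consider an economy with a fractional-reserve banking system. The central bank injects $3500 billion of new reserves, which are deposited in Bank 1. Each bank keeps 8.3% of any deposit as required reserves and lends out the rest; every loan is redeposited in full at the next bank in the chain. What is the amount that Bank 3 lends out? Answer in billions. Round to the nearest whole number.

Each bank lends a fraction (1 − rr) = 0.9170 of the deposit it receives, so Bank 3 receives 3500·0.9170^2 and lends 3500·0.9170^3 ≈ 2698.8332 billion.

$2699 billion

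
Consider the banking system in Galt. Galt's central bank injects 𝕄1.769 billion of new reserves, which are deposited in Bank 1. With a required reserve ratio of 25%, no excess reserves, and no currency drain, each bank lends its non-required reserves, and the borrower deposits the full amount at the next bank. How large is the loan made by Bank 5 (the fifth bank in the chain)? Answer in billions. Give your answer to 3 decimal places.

Each bank lends a fraction (1 − rr) = 0.7500 of the deposit it receives, so Bank 5 receives 1.769·0.7500^4 and lends 1.769·0.7500^5 ≈ 0.4198 billion.

𝕄0.420 billion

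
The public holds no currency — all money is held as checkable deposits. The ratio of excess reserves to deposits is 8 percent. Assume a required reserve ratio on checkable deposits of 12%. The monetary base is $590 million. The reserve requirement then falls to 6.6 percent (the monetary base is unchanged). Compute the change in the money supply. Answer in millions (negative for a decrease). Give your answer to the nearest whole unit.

$1091 million

Initially m₁ = 1 / (0.12 + 0.08) = 5, so M₁ = 5 × 590 = 2950 million.
After the change m₂ = 1 / (0.066 + 0.08) ≈ 6.8493, so M₂ = 6.8493 × 590 = 4041.087 million.
ΔM = M₂ − M₁ = 4041.087 − 2950 = 1091.087 million.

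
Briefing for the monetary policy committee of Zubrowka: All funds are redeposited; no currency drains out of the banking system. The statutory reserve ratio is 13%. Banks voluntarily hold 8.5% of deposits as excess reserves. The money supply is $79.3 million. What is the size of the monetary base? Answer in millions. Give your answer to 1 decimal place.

$17.0 million

The money multiplier is m = 1 / (rr + e) = 1 / (0.13 + 0.085) ≈ 4.6512.
MB = M / m = 79.3 / 4.6512 ≈ 17.0494 million.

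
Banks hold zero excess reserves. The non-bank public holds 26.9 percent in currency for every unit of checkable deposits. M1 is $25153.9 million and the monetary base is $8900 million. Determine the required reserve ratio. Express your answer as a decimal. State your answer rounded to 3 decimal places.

0.180

Using m = M/MB = 25153.9/8900 ≈ 2.826281. Since m = (1 + c)/(c + rr + e), the denominator satisfies c + rr + e = (1 + c)/m = (1 + 0.269) / 2.826281 ≈ 0.449000.
With c = 0.269 and e = 0, the required reserve ratio is 0.449000 − 0.269 − 0 = 0.18.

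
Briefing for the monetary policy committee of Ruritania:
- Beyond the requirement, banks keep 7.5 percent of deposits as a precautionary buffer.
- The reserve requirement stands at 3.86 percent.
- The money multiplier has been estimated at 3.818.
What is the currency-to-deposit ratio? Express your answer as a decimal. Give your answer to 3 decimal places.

Using m = 3.818. From m = (1 + c)/(c + rr + e), rearranging gives 1 + c = m·(c + rr + e), so c·(1 − m) = m·(rr + e) − 1.
Hence c = [m·(rr + e) − 1]/(1 − m) = [3.818 × (0.0386 + 0.075) − 1] / (1 − 3.818) ≈ 0.200949.

0.201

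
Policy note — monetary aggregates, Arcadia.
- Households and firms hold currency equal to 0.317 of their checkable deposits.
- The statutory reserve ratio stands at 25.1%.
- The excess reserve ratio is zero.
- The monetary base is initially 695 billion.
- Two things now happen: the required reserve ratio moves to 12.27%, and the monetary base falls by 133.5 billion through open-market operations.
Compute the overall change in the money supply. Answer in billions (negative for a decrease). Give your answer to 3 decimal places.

Before: m₁ = (1 + 0.317) / (0.251 + 0.317) ≈ 2.3186620, MB₁ = 695, so M₁ = 2.3186620 × 695 ≈ 1611.4701 billion.
After: m₂ = (1 + 0.317) / (0.1227 + 0.317) ≈ 2.9952240, MB₂ = 695 − 133.5 = 561.5, so M₂ = 2.9952240 × 561.5 ≈ 1681.8183 billion.
ΔM = M₂ − M₁ = 1681.8183 − 1611.4701 = 70.3482 billion.

70.348 billion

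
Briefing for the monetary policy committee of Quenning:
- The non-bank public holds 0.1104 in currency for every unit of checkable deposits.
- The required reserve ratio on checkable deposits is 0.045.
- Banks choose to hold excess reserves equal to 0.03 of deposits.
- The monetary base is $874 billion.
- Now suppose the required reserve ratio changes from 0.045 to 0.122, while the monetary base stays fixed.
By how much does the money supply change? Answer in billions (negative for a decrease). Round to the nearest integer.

-1536 billion

Initially m₁ = (1 + 0.1104) / (0.045 + 0.03 + 0.1104) ≈ 5.9892, so M₁ = 5.9892 × 874 = 5234.5608 billion.
After the change m₂ = (1 + 0.1104) / (0.122 + 0.03 + 0.1104) ≈ 4.2317, so M₂ = 4.2317 × 874 = 3698.5058 billion.
ΔM = M₂ − M₁ = 3698.5058 − 5234.5608 = -1536.055 billion.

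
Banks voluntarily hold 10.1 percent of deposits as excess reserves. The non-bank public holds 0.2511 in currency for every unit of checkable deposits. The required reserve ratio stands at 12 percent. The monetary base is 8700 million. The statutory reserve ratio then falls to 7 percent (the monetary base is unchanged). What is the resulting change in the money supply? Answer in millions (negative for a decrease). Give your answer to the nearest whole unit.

2731 million

Initially m₁ = (1 + 0.2511) / (0.12 + 0.101 + 0.2511) ≈ 2.65007, so M₁ = 2.65007 × 8700 = 23055.609 million.
After the change m₂ = (1 + 0.2511) / (0.07 + 0.101 + 0.2511) ≈ 2.96399, so M₂ = 2.96399 × 8700 = 25786.713 million.
ΔM = M₂ − M₁ = 25786.713 − 23055.609 = 2731.104 million.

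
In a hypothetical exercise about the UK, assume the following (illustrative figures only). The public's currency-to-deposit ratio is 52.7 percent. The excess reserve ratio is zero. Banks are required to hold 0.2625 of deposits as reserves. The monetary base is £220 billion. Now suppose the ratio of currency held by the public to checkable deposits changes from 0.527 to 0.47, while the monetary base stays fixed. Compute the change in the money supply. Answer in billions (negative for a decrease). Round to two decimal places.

£15.99 billion

Initially m₁ = (1 + 0.527) / (0.2625 + 0.527) ≈ 1.934136, so M₁ = 1.934136 × 220 ≈ 425.5099 billion.
After the change m₂ = (1 + 0.47) / (0.2625 + 0.47) ≈ 2.006826, so M₂ = 2.006826 × 220 ≈ 441.5017 billion.
ΔM = M₂ − M₁ = 441.5017 − 425.5099 = 15.9918 billion.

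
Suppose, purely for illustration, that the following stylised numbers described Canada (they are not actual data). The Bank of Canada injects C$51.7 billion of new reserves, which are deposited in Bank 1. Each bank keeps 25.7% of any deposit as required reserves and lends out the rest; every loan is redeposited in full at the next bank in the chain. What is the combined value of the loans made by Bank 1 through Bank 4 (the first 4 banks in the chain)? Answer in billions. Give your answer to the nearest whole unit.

C$104 billion

Bank i lends (1 − rr)^i of the original deposit: Bank 1 lends 51.7·0.7430 = 38.4131, Bank 2 lends 51.7·0.7430² ≈ 28.5409, and so on.
Summing a geometric series: total = 51.7·[0.7430·(1 − 0.7430^4) / (1 − 0.7430)] ≈ 103.9159 billion.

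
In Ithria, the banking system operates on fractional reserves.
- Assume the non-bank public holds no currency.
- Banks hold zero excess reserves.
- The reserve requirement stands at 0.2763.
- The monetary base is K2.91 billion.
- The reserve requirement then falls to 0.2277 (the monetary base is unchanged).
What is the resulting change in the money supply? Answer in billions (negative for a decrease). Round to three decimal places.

K2.248 billion

Initially m₁ = 1 / (0.2763) ≈ 3.61925, so M₁ = 3.61925 × 2.91 ≈ 10.532 billion.
After the change m₂ = 1 / (0.2277) ≈ 4.39174, so M₂ = 4.39174 × 2.91 ≈ 12.78 billion.
ΔM = M₂ − M₁ = 12.78 − 10.532 = 2.248 billion.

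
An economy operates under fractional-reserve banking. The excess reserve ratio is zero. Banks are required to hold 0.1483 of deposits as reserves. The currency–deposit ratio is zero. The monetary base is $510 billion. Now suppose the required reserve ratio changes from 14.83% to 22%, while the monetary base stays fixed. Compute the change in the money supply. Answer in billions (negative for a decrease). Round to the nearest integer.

Initially m₁ = 1 / (0.1483) ≈ 6.7431, so M₁ = 6.7431 × 510 = 3438.981 billion.
After the change m₂ = 1 / (0.22) ≈ 4.5455, so M₂ = 4.5455 × 510 = 2318.205 billion.
ΔM = M₂ − M₁ = 2318.205 − 3438.981 = -1120.776 billion.

-1121 billion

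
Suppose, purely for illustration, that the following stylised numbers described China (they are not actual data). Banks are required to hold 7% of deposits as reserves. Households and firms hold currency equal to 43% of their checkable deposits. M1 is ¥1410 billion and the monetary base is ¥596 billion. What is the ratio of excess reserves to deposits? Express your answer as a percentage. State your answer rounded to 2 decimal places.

Using m = M/MB = 1410/596 ≈ 2.365772. Since m = (1 + c)/(c + rr + e), the denominator satisfies c + rr + e = (1 + c)/m = (1 + 0.43) / 2.365772 ≈ 0.604454.
With c = 0.43 and rr = 0.07, the ratio of excess reserves to deposits is 0.604454 − 0.43 − 0.07 = 0.104454.

10.45%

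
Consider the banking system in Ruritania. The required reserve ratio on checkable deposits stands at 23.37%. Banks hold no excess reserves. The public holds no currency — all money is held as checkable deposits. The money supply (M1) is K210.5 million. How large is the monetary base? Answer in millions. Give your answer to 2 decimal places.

With no currency drain and no excess reserves, the money multiplier is m = 1/rr = 1/0.2337 ≈ 4.278990.
The monetary base is MB = M / m = 210.5 / 4.278990 ≈ 49.1939 million.

K49.19 million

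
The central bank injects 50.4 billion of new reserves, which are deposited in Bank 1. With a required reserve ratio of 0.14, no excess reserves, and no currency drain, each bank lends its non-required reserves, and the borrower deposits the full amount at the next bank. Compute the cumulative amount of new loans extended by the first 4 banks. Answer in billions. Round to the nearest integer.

140 billion

Bank i lends (1 − rr)^i of the original deposit: Bank 1 lends 50.4·0.8600 = 43.3440, Bank 2 lends 50.4·0.8600² ≈ 37.2758, and so on.
Summing a geometric series: total = 50.4·[0.8600·(1 − 0.8600^4) / (1 − 0.8600)] ≈ 140.2463 billion.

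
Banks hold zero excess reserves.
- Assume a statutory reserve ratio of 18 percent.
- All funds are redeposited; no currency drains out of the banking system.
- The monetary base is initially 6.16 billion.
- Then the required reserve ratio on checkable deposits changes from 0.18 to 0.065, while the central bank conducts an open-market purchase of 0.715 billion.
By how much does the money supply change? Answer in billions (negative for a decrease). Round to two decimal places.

71.55 billion

Before: m₁ = 1 / (0.18) ≈ 5.5556, MB₁ = 6.16, so M₁ = 5.5556 × 6.16 ≈ 34.2225 billion.
After: m₂ = 1 / (0.065) ≈ 15.3846, MB₂ = 6.16 + 0.715 = 6.875, so M₂ = 15.3846 × 6.875 ≈ 105.7691 billion.
ΔM = M₂ − M₁ = 105.7691 − 34.2225 = 71.5466 billion.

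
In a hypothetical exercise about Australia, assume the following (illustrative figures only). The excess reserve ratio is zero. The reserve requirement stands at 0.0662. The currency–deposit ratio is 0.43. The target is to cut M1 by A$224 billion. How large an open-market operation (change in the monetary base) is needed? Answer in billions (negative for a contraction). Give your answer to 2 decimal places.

-77.73 billion

The money multiplier is m = (1 + c) / (rr + c) = (1 + 0.43) / (0.0662 + 0.43) ≈ 2.881902.
ΔMB = ΔM / m = (−224) / 2.881902 ≈ -77.7264 billion.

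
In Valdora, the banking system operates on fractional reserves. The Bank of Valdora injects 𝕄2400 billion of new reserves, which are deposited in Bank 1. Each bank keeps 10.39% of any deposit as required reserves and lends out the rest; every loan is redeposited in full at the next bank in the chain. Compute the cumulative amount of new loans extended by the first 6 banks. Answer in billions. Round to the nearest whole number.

𝕄9982 billion

Bank i lends (1 − rr)^i of the original deposit: Bank 1 lends 2400·0.8961 = 2150.6400, Bank 2 lends 2400·0.8961² ≈ 1927.1885, and so on.
Summing a geometric series: total = 2400·[0.8961·(1 − 0.8961^6) / (1 − 0.8961)] ≈ 9981.6944 billion.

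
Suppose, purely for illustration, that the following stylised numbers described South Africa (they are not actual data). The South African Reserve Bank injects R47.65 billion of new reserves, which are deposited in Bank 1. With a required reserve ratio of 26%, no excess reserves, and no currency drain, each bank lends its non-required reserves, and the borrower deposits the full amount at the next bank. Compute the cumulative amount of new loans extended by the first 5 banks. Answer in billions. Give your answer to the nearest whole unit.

Bank i lends (1 − rr)^i of the original deposit: Bank 1 lends 47.65·0.7400 = 35.2610, Bank 2 lends 47.65·0.7400² ≈ 26.0931, and so on.
Summing a geometric series: total = 47.65·[0.7400·(1 − 0.7400^5) / (1 − 0.7400)] ≈ 105.5252 billion.

R106 billion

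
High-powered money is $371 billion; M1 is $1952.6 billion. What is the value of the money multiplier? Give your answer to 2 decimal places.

5.26

The money multiplier is m = M / MB = 1952.6 / 371 ≈ 5.26307.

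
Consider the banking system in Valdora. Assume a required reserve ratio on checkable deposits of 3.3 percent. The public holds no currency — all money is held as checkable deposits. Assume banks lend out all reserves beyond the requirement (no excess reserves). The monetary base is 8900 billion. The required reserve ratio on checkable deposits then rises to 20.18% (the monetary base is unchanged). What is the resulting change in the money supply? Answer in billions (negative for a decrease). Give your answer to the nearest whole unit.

Initially m₁ = 1 / (0.033) ≈ 30.30303, so M₁ = 30.30303 × 8900 = 269696.967 billion.
After the change m₂ = 1 / (0.2018) ≈ 4.95540, so M₂ = 4.95540 × 8900 = 44103.06 billion.
ΔM = M₂ − M₁ = 44103.06 − 269696.967 = -225593.907 billion.

-225594 billion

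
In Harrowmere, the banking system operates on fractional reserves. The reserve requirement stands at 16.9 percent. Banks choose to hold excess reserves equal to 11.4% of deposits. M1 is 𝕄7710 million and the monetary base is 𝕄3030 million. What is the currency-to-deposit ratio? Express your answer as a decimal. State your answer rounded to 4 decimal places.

Using m = M/MB = 7710/3030 ≈ 2.544554. From m = (1 + c)/(c + rr + e), rearranging gives 1 + c = m·(c + rr + e), so c·(1 − m) = m·(rr + e) − 1.
Hence c = [m·(rr + e) − 1]/(1 − m) = [2.544554 × (0.169 + 0.114) − 1] / (1 − 2.544554) ≈ 0.181212.

0.1812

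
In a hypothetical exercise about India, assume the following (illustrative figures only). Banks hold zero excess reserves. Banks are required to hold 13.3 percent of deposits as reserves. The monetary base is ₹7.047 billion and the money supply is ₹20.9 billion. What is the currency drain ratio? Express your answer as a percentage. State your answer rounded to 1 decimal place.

Using m = M/MB = 20.9/7.047 ≈ 2.965801. From m = (1 + c)/(c + rr + e), rearranging gives 1 + c = m·(c + rr + e), so c·(1 − m) = m·(rr + e) − 1.
Hence c = [m·(rr + e) − 1]/(1 − m) = [2.965801 × (0.133 + 0) − 1] / (1 − 2.965801) ≈ 0.308042.

30.8%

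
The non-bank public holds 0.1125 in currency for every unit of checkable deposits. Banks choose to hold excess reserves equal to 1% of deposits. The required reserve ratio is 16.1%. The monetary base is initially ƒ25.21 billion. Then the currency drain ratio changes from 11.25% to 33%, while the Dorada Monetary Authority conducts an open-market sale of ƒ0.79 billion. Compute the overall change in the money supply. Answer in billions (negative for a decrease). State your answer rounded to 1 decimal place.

-34.1 billion

Before: m₁ = (1 + 0.1125) / (0.161 + 0.01 + 0.1125) ≈ 3.9242, MB₁ = 25.21, so M₁ = 3.9242 × 25.21 ≈ 98.9291 billion.
After: m₂ = (1 + 0.33) / (0.161 + 0.01 + 0.33) ≈ 2.6547, MB₂ = 25.21 − 0.79 = 24.42, so M₂ = 2.6547 × 24.42 ≈ 64.8278 billion.
ΔM = M₂ − M₁ = 64.8278 − 98.9291 = -34.1013 billion.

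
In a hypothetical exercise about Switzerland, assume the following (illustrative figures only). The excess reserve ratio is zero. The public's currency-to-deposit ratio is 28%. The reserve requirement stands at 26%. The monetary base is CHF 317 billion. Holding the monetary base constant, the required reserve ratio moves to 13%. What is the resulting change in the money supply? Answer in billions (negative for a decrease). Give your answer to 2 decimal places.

CHF 238.25 billion

Initially m₁ = (1 + 0.28) / (0.26 + 0.28) ≈ 2.370370, so M₁ = 2.370370 × 317 ≈ 751.4073 billion.
After the change m₂ = (1 + 0.28) / (0.13 + 0.28) ≈ 3.121951, so M₂ = 3.121951 × 317 ≈ 989.6585 billion.
ΔM = M₂ − M₁ = 989.6585 − 751.4073 = 238.2512 billion.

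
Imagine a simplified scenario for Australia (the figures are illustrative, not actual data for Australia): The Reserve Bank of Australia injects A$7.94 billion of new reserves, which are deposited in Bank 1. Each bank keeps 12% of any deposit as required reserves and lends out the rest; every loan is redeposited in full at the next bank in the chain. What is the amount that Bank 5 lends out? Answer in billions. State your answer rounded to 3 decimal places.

Each bank lends a fraction (1 − rr) = 0.8800 of the deposit it receives, so Bank 5 receives 7.94·0.8800^4 and lends 7.94·0.8800^5 ≈ 4.1902 billion.

A$4.190 billion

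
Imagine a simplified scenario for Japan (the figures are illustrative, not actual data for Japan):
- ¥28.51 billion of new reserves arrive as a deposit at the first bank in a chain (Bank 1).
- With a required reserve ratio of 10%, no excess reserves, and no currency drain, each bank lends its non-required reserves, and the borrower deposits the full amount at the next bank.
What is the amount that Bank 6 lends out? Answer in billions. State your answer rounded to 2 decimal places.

Each bank lends a fraction (1 − rr) = 0.9000 of the deposit it receives, so Bank 6 receives 28.51·0.9000^5 and lends 28.51·0.9000^6 ≈ 15.1514 billion.

¥15.15 billion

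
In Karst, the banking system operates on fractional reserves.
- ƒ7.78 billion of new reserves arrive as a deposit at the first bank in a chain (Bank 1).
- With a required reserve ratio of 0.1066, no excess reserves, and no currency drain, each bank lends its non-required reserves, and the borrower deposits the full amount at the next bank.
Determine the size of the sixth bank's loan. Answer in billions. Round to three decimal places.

ƒ3.956 billion

Each bank lends a fraction (1 − rr) = 0.8934 of the deposit it receives, so Bank 6 receives 7.78·0.8934^5 and lends 7.78·0.8934^6 ≈ 3.9560 billion.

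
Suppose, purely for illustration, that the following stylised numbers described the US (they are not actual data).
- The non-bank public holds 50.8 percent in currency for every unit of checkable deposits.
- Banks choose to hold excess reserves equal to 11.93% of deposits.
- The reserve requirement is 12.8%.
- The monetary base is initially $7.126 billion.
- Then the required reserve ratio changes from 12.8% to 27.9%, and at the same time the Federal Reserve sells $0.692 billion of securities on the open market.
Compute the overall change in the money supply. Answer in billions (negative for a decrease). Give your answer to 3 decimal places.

-3.522 billion

Before: m₁ = (1 + 0.508) / (0.128 + 0.1193 + 0.508) ≈ 1.99656, MB₁ = 7.126, so M₁ = 1.99656 × 7.126 ≈ 14.2275 billion.
After: m₂ = (1 + 0.508) / (0.279 + 0.1193 + 0.508) ≈ 1.66391, MB₂ = 7.126 − 0.692 = 6.434, so M₂ = 1.66391 × 6.434 ≈ 10.7056 billion.
ΔM = M₂ − M₁ = 10.7056 − 14.2275 = -3.5219 billion.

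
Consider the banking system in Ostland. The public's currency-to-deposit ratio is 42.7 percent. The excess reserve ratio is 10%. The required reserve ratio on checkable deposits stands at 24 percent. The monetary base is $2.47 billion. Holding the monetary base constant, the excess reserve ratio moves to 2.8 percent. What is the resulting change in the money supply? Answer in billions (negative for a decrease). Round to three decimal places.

Initially m₁ = (1 + 0.427) / (0.24 + 0.1 + 0.427) ≈ 1.86050, so M₁ = 1.86050 × 2.47 ≈ 4.5954 billion.
After the change m₂ = (1 + 0.427) / (0.24 + 0.028 + 0.427) ≈ 2.05324, so M₂ = 2.05324 × 2.47 ≈ 5.0715 billion.
ΔM = M₂ − M₁ = 5.0715 − 4.5954 = 0.4761 billion.

$0.476 billion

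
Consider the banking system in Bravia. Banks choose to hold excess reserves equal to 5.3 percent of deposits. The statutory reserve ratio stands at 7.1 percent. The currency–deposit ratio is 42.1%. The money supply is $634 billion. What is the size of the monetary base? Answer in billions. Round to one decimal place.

The money multiplier is m = (1 + c) / (rr + e + c) = (1 + 0.421) / (0.071 + 0.053 + 0.421) ≈ 2.60734.
MB = M / m = 634 / 2.60734 ≈ 243.1597 billion.

$243.2 billion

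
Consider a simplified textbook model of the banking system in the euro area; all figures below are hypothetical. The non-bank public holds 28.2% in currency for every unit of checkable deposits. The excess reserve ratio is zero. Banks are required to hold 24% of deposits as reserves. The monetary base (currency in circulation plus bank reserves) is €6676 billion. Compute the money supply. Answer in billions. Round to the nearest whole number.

€16396 billion

The money multiplier is m = (1 + c) / (rr + c) = (1 + 0.282) / (0.24 + 0.282) ≈ 2.45594.
So M = m × MB = 2.45594 × 6676 ≈ 16395.8554 billion.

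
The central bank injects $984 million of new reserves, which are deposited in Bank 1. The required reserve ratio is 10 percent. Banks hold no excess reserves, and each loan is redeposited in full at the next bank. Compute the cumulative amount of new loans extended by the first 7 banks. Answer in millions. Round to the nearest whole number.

Bank i lends (1 − rr)^i of the original deposit: Bank 1 lends 984·0.9000 = 885.6000, Bank 2 lends 984·0.9000² = 797.0400, and so on.
Summing a geometric series: total = 984·[0.9000·(1 − 0.9000^7) / (1 − 0.9000)] ≈ 4620.2027 million.

$4620 million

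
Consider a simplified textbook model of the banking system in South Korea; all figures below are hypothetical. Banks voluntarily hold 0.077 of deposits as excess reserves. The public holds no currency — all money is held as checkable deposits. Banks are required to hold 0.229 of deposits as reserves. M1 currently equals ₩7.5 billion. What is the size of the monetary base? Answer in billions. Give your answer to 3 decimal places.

₩2.295 billion

The money multiplier is m = 1 / (rr + e) = 1 / (0.229 + 0.077) ≈ 3.26797.
MB = M / m = 7.5 / 3.26797 ≈ 2.295 billion.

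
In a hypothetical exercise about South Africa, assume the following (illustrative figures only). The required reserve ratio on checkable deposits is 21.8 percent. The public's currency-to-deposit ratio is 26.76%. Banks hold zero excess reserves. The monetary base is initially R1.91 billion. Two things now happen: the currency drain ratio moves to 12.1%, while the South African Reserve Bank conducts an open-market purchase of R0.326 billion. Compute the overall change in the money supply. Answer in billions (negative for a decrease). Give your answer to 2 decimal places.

Before: m₁ = (1 + 0.2676) / (0.218 + 0.2676) ≈ 2.6104, MB₁ = 1.91, so M₁ = 2.6104 × 1.91 ≈ 4.9859 billion.
After: m₂ = (1 + 0.121) / (0.218 + 0.121) ≈ 3.3068, MB₂ = 1.91 + 0.326 = 2.236, so M₂ = 3.3068 × 2.236 ≈ 7.394 billion.
ΔM = M₂ − M₁ = 7.394 − 4.9859 = 2.4081 billion.

R2.41 billion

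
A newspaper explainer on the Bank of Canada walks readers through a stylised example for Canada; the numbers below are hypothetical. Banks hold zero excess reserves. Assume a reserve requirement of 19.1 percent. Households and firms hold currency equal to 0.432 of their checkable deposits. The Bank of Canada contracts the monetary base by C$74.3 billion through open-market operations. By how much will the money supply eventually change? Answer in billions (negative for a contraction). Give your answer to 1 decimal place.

-170.8 billion

The money multiplier is m = (1 + c) / (rr + c) = (1 + 0.432) / (0.191 + 0.432) ≈ 2.2986.
The sale removes 74.3 billion of base, so ΔM = m × ΔMB = 2.2986 × (−74.3) ≈ -170.786 billion.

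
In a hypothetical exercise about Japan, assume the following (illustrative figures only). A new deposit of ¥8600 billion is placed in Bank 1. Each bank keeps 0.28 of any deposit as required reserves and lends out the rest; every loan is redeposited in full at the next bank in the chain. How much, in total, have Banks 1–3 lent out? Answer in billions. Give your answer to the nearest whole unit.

¥13860 billion

Bank i lends (1 − rr)^i of the original deposit: Bank 1 lends 8600·0.7200 = 6192.0000, Bank 2 lends 8600·0.7200² = 4458.2400, and so on.
Summing a geometric series: total = 8600·[0.7200·(1 − 0.7200^3) / (1 − 0.7200)] = 13860.1728 billion.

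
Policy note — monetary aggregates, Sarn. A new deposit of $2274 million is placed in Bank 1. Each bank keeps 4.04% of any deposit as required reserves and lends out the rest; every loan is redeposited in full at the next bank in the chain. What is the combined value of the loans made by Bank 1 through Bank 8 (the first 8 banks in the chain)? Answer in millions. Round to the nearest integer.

Bank i lends (1 − rr)^i of the original deposit: Bank 1 lends 2274·0.9596 = 2182.1304, Bank 2 lends 2274·0.9596² ≈ 2093.9723, and so on.
Summing a geometric series: total = 2274·[0.9596·(1 − 0.9596^8) / (1 − 0.9596)] ≈ 15178.3130 million.

$15178 million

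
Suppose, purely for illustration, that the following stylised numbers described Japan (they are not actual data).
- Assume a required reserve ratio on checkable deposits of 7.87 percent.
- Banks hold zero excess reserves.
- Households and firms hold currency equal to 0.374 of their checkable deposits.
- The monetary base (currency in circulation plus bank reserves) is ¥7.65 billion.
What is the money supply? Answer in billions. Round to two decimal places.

¥23.22 billion

The money multiplier is m = (1 + c) / (rr + c) = (1 + 0.374) / (0.0787 + 0.374) ≈ 3.0351.
So M = m × MB = 3.0351 × 7.65 ≈ 23.2185 billion.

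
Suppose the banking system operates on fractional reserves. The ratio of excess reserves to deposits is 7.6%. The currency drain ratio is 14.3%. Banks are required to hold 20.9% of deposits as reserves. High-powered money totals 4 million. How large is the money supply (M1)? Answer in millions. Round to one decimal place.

10.7 million

The money multiplier is m = (1 + c) / (rr + e + c) = (1 + 0.143) / (0.209 + 0.076 + 0.143) ≈ 2.6706.
So M = m × MB = 2.6706 × 4 = 10.6824 million.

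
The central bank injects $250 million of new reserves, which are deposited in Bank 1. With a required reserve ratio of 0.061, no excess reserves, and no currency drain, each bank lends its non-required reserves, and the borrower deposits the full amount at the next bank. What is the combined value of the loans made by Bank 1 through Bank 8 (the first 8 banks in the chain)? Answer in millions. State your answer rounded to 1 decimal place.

$1522.4 million

Bank i lends (1 − rr)^i of the original deposit: Bank 1 lends 250·0.9390 = 234.7500, Bank 2 lends 250·0.9390² ≈ 220.4303, and so on.
Summing a geometric series: total = 250·[0.9390·(1 − 0.9390^8) / (1 − 0.9390)] ≈ 1522.4100 million.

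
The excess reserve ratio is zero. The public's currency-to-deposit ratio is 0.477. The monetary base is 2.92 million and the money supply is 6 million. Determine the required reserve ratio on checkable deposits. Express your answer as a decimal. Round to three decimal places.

0.242

Using m = M/MB = 6/2.92 ≈ 2.054795. Since m = (1 + c)/(c + rr + e), the denominator satisfies c + rr + e = (1 + c)/m = (1 + 0.477) / 2.054795 ≈ 0.718806.
With c = 0.477 and e = 0, the required reserve ratio on checkable deposits is 0.718806 − 0.477 − 0 = 0.241806.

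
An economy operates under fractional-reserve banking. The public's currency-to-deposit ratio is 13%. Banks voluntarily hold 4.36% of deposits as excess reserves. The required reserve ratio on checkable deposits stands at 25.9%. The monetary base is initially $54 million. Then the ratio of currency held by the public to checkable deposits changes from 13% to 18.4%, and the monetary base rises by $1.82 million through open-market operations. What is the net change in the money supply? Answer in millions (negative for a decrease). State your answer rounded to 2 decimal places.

Before: m₁ = (1 + 0.13) / (0.259 + 0.0436 + 0.13) ≈ 2.61211, MB₁ = 54, so M₁ = 2.61211 × 54 ≈ 141.0539 million.
After: m₂ = (1 + 0.184) / (0.259 + 0.0436 + 0.184) ≈ 2.43321, MB₂ = 54 + 1.82 = 55.82, so M₂ = 2.43321 × 55.82 ≈ 135.8218 million.
ΔM = M₂ − M₁ = 135.8218 − 141.0539 = -5.2321 million.

-5.23 million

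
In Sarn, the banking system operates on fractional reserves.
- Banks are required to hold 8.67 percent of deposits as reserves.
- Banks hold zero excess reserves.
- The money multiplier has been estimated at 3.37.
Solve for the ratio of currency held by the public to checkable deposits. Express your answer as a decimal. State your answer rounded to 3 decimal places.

Using m = 3.37. From m = (1 + c)/(c + rr + e), rearranging gives 1 + c = m·(c + rr + e), so c·(1 − m) = m·(rr + e) − 1.
Hence c = [m·(rr + e) − 1]/(1 − m) = [3.37 × (0.0867 + 0) − 1] / (1 − 3.37) ≈ 0.298659.

0.299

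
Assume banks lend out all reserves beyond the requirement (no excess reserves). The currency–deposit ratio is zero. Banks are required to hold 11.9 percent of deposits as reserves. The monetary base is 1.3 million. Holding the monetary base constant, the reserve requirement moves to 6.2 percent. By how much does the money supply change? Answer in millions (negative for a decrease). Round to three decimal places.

10.043 million

Initially m₁ = 1 / (0.119) ≈ 8.40336, so M₁ = 8.40336 × 1.3 ≈ 10.9244 million.
After the change m₂ = 1 / (0.062) ≈ 16.12903, so M₂ = 16.12903 × 1.3 ≈ 20.9677 million.
ΔM = M₂ − M₁ = 20.9677 − 10.9244 = 10.0433 million.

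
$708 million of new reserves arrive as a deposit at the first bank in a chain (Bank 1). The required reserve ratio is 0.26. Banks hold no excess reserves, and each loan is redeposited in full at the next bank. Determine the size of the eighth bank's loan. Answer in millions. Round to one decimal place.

Each bank lends a fraction (1 − rr) = 0.7400 of the deposit it receives, so Bank 8 receives 708·0.7400^7 and lends 708·0.7400^8 ≈ 63.6630 million.

$63.7 million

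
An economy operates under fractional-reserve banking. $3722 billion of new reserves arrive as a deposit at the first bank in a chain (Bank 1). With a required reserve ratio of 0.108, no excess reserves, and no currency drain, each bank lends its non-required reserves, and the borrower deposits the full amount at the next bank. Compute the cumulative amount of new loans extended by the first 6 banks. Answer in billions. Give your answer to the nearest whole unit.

$15256 billion

Bank i lends (1 − rr)^i of the original deposit: Bank 1 lends 3722·0.8920 = 3320.0240, Bank 2 lends 3722·0.8920² ≈ 2961.4614, and so on.
Summing a geometric series: total = 3722·[0.8920·(1 − 0.8920^6) / (1 − 0.8920)] ≈ 15256.1275 billion.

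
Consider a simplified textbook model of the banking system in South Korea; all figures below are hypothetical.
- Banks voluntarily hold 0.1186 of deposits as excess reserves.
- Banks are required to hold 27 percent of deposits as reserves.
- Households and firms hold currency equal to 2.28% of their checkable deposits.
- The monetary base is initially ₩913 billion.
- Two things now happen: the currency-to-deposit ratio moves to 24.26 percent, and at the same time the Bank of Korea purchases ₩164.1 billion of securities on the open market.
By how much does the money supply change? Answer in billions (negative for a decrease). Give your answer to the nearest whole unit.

Before: m₁ = (1 + 0.0228) / (0.27 + 0.1186 + 0.0228) ≈ 2.48614, MB₁ = 913, so M₁ = 2.48614 × 913 ≈ 2269.8458 billion.
After: m₂ = (1 + 0.2426) / (0.27 + 0.1186 + 0.2426) ≈ 1.96863, MB₂ = 913 + 164.1 = 1077.1, so M₂ = 1.96863 × 1077.1 ≈ 2120.4114 billion.
ΔM = M₂ − M₁ = 2120.4114 − 2269.8458 = -149.4344 billion.

-149 billion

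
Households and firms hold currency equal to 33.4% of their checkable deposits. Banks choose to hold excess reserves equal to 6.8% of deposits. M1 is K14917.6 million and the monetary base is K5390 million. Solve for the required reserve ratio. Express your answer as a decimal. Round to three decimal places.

Using m = M/MB = 14917.6/5390 ≈ 2.767644. Since m = (1 + c)/(c + rr + e), the denominator satisfies c + rr + e = (1 + c)/m = (1 + 0.334) / 2.767644 ≈ 0.481998.
With c = 0.334 and e = 0.068, the required reserve ratio is 0.481998 − 0.334 − 0.068 = 0.079998.

0.080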